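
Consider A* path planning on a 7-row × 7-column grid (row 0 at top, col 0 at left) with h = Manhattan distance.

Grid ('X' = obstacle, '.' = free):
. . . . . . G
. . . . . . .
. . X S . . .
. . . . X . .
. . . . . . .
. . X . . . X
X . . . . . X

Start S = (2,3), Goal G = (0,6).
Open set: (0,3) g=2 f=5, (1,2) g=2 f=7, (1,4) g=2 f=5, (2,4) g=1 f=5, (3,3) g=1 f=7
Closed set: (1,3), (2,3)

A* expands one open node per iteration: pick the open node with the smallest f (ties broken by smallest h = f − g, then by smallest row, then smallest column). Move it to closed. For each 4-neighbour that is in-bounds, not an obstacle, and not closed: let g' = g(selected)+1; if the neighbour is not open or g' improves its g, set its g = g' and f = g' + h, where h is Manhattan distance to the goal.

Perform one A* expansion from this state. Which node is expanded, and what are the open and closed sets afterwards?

expanded=(0,3); open=[(0,2) g=3 f=7, (0,4) g=3 f=5, (1,2) g=2 f=7, (1,4) g=2 f=5, (2,4) g=1 f=5, (3,3) g=1 f=7]; closed=[(0,3), (1,3), (2,3)]

step 1: expand (0,3) (f=5, h=3) → closed; open now [(0,2) g=3 f=7, (0,4) g=3 f=5, (1,2) g=2 f=7, (1,4) g=2 f=5, (2,4) g=1 f=5, (3,3) g=1 f=7]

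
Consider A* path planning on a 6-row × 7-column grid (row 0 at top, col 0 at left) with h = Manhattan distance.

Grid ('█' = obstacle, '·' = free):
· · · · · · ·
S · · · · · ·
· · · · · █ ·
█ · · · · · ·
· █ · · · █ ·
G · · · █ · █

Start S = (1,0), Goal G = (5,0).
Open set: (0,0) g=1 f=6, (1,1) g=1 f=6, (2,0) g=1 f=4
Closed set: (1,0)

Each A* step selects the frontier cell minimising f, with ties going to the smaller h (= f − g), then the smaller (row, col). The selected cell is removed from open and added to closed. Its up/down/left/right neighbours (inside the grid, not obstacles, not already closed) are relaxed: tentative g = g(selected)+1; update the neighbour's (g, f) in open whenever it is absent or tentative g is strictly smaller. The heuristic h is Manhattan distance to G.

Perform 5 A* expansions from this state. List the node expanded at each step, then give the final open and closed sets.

step 1: expand (2,0) (f=4, h=3) → closed; open now [(0,0) g=1 f=6, (1,1) g=1 f=6, (2,1) g=2 f=6]
step 2: expand (2,1) (f=6, h=4) → closed; open now [(0,0) g=1 f=6, (1,1) g=1 f=6, (2,2) g=3 f=8, (3,1) g=3 f=6]
step 3: expand (3,1) (f=6, h=3) → closed; open now [(0,0) g=1 f=6, (1,1) g=1 f=6, (2,2) g=3 f=8, (3,2) g=4 f=8]
step 4: expand (0,0) (f=6, h=5) → closed; open now [(0,1) g=2 f=8, (1,1) g=1 f=6, (2,2) g=3 f=8, (3,2) g=4 f=8]
step 5: expand (1,1) (f=6, h=5) → closed; open now [(0,1) g=2 f=8, (1,2) g=2 f=8, (2,2) g=3 f=8, (3,2) g=4 f=8]

order=[(2,0) → (2,1) → (3,1) → (0,0) → (1,1)]; open=[(0,1) g=2 f=8, (1,2) g=2 f=8, (2,2) g=3 f=8, (3,2) g=4 f=8]; closed=[(0,0), (1,0), (1,1), (2,0), (2,1), (3,1)]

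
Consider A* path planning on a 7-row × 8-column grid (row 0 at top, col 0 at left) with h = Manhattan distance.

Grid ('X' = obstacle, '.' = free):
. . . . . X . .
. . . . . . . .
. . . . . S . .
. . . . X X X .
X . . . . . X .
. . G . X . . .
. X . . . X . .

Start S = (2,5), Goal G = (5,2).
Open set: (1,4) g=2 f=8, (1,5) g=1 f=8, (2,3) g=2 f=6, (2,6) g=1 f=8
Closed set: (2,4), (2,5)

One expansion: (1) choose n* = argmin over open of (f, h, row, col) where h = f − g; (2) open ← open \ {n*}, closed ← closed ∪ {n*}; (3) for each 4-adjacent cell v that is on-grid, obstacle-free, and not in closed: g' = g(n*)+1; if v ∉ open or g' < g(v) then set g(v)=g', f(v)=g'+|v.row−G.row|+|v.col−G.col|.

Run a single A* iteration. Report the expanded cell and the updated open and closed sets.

expanded=(2,3); open=[(1,3) g=3 f=8, (1,4) g=2 f=8, (1,5) g=1 f=8, (2,2) g=3 f=6, (2,6) g=1 f=8, (3,3) g=3 f=6]; closed=[(2,3), (2,4), (2,5)]

step 1: expand (2,3) (f=6, h=4) → closed; open now [(1,3) g=3 f=8, (1,4) g=2 f=8, (1,5) g=1 f=8, (2,2) g=3 f=6, (2,6) g=1 f=8, (3,3) g=3 f=6]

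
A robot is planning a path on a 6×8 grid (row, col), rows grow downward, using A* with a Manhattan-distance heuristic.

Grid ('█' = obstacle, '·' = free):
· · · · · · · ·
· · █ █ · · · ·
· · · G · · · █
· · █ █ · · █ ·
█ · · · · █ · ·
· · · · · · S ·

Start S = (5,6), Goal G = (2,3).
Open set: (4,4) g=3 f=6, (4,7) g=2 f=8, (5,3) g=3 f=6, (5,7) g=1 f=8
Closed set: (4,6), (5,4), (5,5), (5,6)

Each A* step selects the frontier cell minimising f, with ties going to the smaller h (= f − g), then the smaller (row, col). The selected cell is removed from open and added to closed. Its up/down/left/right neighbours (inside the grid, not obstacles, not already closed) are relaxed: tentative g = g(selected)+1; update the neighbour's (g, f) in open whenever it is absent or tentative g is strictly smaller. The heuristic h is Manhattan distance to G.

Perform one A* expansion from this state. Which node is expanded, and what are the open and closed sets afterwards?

step 1: expand (4,4) (f=6, h=3) → closed; open now [(3,4) g=4 f=6, (4,3) g=4 f=6, (4,7) g=2 f=8, (5,3) g=3 f=6, (5,7) g=1 f=8]

expanded=(4,4); open=[(3,4) g=4 f=6, (4,3) g=4 f=6, (4,7) g=2 f=8, (5,3) g=3 f=6, (5,7) g=1 f=8]; closed=[(4,4), (4,6), (5,4), (5,5), (5,6)]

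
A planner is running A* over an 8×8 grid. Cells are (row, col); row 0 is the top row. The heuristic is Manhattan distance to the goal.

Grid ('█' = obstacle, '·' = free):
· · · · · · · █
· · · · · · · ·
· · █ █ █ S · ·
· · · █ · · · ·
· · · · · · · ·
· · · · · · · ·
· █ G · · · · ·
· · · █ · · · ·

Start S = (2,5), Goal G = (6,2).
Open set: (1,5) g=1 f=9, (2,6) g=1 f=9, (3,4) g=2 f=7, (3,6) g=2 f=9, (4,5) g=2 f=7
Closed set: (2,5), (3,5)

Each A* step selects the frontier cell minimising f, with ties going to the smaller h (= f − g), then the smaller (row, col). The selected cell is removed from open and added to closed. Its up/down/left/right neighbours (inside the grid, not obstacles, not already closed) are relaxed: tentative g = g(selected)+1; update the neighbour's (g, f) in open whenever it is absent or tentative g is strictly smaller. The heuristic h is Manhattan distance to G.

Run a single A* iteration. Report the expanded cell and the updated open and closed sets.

expanded=(3,4); open=[(1,5) g=1 f=9, (2,6) g=1 f=9, (3,6) g=2 f=9, (4,4) g=3 f=7, (4,5) g=2 f=7]; closed=[(2,5), (3,4), (3,5)]

step 1: expand (3,4) (f=7, h=5) → closed; open now [(1,5) g=1 f=9, (2,6) g=1 f=9, (3,6) g=2 f=9, (4,4) g=3 f=7, (4,5) g=2 f=7]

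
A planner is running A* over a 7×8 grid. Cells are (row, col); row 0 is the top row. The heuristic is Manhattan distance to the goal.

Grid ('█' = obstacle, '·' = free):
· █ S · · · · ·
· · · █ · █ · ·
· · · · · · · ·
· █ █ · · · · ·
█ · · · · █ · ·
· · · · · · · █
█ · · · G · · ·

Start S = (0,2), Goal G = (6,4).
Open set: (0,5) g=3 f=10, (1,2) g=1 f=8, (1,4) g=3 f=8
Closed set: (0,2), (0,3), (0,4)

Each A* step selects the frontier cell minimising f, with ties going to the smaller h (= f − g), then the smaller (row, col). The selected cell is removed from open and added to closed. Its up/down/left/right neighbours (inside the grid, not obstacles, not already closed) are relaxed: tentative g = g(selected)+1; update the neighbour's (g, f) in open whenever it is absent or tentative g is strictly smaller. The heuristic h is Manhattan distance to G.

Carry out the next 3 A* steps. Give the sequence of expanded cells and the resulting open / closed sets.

step 1: expand (1,4) (f=8, h=5) → closed; open now [(0,5) g=3 f=10, (1,2) g=1 f=8, (2,4) g=4 f=8]
step 2: expand (2,4) (f=8, h=4) → closed; open now [(0,5) g=3 f=10, (1,2) g=1 f=8, (2,3) g=5 f=10, (2,5) g=5 f=10, (3,4) g=5 f=8]
step 3: expand (3,4) (f=8, h=3) → closed; open now [(0,5) g=3 f=10, (1,2) g=1 f=8, (2,3) g=5 f=10, (2,5) g=5 f=10, (3,3) g=6 f=10, (3,5) g=6 f=10, (4,4) g=6 f=8]

order=[(1,4) → (2,4) → (3,4)]; open=[(0,5) g=3 f=10, (1,2) g=1 f=8, (2,3) g=5 f=10, (2,5) g=5 f=10, (3,3) g=6 f=10, (3,5) g=6 f=10, (4,4) g=6 f=8]; closed=[(0,2), (0,3), (0,4), (1,4), (2,4), (3,4)]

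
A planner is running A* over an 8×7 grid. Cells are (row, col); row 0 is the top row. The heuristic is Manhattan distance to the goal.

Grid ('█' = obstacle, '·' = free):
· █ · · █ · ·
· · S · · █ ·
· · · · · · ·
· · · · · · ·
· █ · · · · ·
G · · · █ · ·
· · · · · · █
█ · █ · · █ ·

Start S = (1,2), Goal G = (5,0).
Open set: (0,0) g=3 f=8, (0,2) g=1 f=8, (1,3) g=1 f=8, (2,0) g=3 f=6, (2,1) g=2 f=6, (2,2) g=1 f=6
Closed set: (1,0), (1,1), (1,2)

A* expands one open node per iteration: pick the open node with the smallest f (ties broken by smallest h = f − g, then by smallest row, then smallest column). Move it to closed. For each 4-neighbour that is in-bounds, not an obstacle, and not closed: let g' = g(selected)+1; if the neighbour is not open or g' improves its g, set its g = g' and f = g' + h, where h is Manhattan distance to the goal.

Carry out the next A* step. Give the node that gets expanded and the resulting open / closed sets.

expanded=(2,0); open=[(0,0) g=3 f=8, (0,2) g=1 f=8, (1,3) g=1 f=8, (2,1) g=2 f=6, (2,2) g=1 f=6, (3,0) g=4 f=6]; closed=[(1,0), (1,1), (1,2), (2,0)]

step 1: expand (2,0) (f=6, h=3) → closed; open now [(0,0) g=3 f=8, (0,2) g=1 f=8, (1,3) g=1 f=8, (2,1) g=2 f=6, (2,2) g=1 f=6, (3,0) g=4 f=6]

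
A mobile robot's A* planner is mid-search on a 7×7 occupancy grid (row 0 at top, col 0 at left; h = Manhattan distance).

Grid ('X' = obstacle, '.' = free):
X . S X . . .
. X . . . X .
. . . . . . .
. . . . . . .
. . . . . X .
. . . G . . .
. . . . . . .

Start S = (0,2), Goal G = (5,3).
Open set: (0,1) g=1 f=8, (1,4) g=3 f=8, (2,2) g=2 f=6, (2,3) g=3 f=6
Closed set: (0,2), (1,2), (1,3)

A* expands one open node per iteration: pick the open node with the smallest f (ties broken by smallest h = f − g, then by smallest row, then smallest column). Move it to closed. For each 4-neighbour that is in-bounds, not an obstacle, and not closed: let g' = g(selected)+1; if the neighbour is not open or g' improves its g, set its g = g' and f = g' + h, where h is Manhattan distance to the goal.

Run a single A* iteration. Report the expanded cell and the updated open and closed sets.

expanded=(2,3); open=[(0,1) g=1 f=8, (1,4) g=3 f=8, (2,2) g=2 f=6, (2,4) g=4 f=8, (3,3) g=4 f=6]; closed=[(0,2), (1,2), (1,3), (2,3)]

step 1: expand (2,3) (f=6, h=3) → closed; open now [(0,1) g=1 f=8, (1,4) g=3 f=8, (2,2) g=2 f=6, (2,4) g=4 f=8, (3,3) g=4 f=6]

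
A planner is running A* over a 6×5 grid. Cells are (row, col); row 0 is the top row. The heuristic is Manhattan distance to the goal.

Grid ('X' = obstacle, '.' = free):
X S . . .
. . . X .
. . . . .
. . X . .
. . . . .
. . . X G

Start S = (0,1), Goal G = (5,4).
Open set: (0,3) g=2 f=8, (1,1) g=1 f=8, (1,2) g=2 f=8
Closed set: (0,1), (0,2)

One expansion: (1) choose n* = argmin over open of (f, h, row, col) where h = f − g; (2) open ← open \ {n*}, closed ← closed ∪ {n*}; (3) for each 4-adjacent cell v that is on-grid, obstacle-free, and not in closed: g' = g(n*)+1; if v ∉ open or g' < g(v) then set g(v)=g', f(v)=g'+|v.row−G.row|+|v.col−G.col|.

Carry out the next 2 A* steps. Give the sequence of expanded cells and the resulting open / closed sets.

step 1: expand (0,3) (f=8, h=6) → closed; open now [(0,4) g=3 f=8, (1,1) g=1 f=8, (1,2) g=2 f=8]
step 2: expand (0,4) (f=8, h=5) → closed; open now [(1,1) g=1 f=8, (1,2) g=2 f=8, (1,4) g=4 f=8]

order=[(0,3) → (0,4)]; open=[(1,1) g=1 f=8, (1,2) g=2 f=8, (1,4) g=4 f=8]; closed=[(0,1), (0,2), (0,3), (0,4)]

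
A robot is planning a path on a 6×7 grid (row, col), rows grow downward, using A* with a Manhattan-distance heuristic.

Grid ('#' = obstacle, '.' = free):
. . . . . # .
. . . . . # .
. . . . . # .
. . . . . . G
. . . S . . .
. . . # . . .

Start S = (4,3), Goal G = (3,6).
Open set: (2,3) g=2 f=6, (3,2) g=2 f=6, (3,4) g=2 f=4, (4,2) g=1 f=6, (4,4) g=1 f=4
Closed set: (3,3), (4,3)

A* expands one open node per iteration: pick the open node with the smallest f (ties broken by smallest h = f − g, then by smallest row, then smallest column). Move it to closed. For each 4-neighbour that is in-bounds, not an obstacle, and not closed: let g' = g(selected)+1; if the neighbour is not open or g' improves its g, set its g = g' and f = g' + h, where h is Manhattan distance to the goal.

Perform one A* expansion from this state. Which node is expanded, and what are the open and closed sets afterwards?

expanded=(3,4); open=[(2,3) g=2 f=6, (2,4) g=3 f=6, (3,2) g=2 f=6, (3,5) g=3 f=4, (4,2) g=1 f=6, (4,4) g=1 f=4]; closed=[(3,3), (3,4), (4,3)]

step 1: expand (3,4) (f=4, h=2) → closed; open now [(2,3) g=2 f=6, (2,4) g=3 f=6, (3,2) g=2 f=6, (3,5) g=3 f=4, (4,2) g=1 f=6, (4,4) g=1 f=4]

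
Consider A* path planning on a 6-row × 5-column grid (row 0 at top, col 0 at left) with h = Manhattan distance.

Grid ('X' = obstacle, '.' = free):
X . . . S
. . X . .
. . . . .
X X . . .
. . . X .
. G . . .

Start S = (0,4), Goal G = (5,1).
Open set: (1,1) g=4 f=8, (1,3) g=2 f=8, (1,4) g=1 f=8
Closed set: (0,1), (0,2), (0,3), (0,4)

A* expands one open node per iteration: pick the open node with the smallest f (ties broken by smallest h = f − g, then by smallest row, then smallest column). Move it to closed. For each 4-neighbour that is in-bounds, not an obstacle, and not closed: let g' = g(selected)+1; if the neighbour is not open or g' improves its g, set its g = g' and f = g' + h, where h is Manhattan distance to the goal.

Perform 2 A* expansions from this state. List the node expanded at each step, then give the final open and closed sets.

step 1: expand (1,1) (f=8, h=4) → closed; open now [(1,0) g=5 f=10, (1,3) g=2 f=8, (1,4) g=1 f=8, (2,1) g=5 f=8]
step 2: expand (2,1) (f=8, h=3) → closed; open now [(1,0) g=5 f=10, (1,3) g=2 f=8, (1,4) g=1 f=8, (2,0) g=6 f=10, (2,2) g=6 f=10]

order=[(1,1) → (2,1)]; open=[(1,0) g=5 f=10, (1,3) g=2 f=8, (1,4) g=1 f=8, (2,0) g=6 f=10, (2,2) g=6 f=10]; closed=[(0,1), (0,2), (0,3), (0,4), (1,1), (2,1)]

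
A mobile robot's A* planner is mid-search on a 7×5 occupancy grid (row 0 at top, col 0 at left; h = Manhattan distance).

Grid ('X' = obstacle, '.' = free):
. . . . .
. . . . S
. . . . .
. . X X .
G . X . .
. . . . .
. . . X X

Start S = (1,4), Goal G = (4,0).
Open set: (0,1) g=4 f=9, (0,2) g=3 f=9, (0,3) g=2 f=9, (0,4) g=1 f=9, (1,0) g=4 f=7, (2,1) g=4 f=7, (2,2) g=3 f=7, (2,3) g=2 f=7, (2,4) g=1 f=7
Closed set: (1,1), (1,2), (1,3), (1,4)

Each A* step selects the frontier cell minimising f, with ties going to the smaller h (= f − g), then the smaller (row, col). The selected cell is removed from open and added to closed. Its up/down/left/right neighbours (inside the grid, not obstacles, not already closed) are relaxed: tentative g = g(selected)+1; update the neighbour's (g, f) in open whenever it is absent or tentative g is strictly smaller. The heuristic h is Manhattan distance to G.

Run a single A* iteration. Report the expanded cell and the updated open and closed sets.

expanded=(1,0); open=[(0,0) g=5 f=9, (0,1) g=4 f=9, (0,2) g=3 f=9, (0,3) g=2 f=9, (0,4) g=1 f=9, (2,0) g=5 f=7, (2,1) g=4 f=7, (2,2) g=3 f=7, (2,3) g=2 f=7, (2,4) g=1 f=7]; closed=[(1,0), (1,1), (1,2), (1,3), (1,4)]

step 1: expand (1,0) (f=7, h=3) → closed; open now [(0,0) g=5 f=9, (0,1) g=4 f=9, (0,2) g=3 f=9, (0,3) g=2 f=9, (0,4) g=1 f=9, (2,0) g=5 f=7, (2,1) g=4 f=7, (2,2) g=3 f=7, (2,3) g=2 f=7, (2,4) g=1 f=7]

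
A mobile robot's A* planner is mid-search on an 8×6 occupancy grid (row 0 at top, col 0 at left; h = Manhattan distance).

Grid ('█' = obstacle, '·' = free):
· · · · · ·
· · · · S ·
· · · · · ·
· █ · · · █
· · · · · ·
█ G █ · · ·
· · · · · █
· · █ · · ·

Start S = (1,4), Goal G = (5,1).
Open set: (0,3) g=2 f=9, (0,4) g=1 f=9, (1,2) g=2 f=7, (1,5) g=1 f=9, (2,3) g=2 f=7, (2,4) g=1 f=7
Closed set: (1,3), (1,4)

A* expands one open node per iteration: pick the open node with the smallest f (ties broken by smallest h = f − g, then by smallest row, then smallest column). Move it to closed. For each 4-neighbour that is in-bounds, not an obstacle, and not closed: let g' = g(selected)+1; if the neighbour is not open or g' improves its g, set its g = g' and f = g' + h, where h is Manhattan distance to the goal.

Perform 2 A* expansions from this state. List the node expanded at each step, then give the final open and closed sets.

order=[(1,2) → (1,1)]; open=[(0,1) g=4 f=9, (0,2) g=3 f=9, (0,3) g=2 f=9, (0,4) g=1 f=9, (1,0) g=4 f=9, (1,5) g=1 f=9, (2,1) g=4 f=7, (2,2) g=3 f=7, (2,3) g=2 f=7, (2,4) g=1 f=7]; closed=[(1,1), (1,2), (1,3), (1,4)]

step 1: expand (1,2) (f=7, h=5) → closed; open now [(0,2) g=3 f=9, (0,3) g=2 f=9, (0,4) g=1 f=9, (1,1) g=3 f=7, (1,5) g=1 f=9, (2,2) g=3 f=7, (2,3) g=2 f=7, (2,4) g=1 f=7]
step 2: expand (1,1) (f=7, h=4) → closed; open now [(0,1) g=4 f=9, (0,2) g=3 f=9, (0,3) g=2 f=9, (0,4) g=1 f=9, (1,0) g=4 f=9, (1,5) g=1 f=9, (2,1) g=4 f=7, (2,2) g=3 f=7, (2,3) g=2 f=7, (2,4) g=1 f=7]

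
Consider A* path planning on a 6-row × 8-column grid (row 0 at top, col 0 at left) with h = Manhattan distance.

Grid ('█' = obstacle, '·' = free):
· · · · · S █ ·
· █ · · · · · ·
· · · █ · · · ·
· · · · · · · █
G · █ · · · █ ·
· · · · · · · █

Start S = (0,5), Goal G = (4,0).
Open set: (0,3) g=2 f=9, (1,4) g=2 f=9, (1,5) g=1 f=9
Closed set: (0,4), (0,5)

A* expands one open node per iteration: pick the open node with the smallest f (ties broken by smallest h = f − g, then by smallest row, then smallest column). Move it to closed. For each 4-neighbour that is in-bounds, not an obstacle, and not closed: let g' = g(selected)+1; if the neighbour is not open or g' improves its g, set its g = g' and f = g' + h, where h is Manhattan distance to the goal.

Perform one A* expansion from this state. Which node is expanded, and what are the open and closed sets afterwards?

step 1: expand (0,3) (f=9, h=7) → closed; open now [(0,2) g=3 f=9, (1,3) g=3 f=9, (1,4) g=2 f=9, (1,5) g=1 f=9]

expanded=(0,3); open=[(0,2) g=3 f=9, (1,3) g=3 f=9, (1,4) g=2 f=9, (1,5) g=1 f=9]; closed=[(0,3), (0,4), (0,5)]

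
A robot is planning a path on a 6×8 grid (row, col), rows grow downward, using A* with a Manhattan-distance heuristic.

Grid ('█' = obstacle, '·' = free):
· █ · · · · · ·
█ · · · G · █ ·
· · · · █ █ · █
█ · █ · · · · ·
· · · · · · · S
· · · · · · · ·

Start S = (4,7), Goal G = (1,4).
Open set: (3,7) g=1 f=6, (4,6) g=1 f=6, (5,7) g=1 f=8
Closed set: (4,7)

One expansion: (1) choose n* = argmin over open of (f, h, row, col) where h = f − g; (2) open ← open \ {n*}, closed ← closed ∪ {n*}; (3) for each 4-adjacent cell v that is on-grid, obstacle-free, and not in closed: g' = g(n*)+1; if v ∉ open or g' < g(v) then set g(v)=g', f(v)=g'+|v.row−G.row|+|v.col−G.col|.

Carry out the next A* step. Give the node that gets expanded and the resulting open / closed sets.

step 1: expand (3,7) (f=6, h=5) → closed; open now [(3,6) g=2 f=6, (4,6) g=1 f=6, (5,7) g=1 f=8]

expanded=(3,7); open=[(3,6) g=2 f=6, (4,6) g=1 f=6, (5,7) g=1 f=8]; closed=[(3,7), (4,7)]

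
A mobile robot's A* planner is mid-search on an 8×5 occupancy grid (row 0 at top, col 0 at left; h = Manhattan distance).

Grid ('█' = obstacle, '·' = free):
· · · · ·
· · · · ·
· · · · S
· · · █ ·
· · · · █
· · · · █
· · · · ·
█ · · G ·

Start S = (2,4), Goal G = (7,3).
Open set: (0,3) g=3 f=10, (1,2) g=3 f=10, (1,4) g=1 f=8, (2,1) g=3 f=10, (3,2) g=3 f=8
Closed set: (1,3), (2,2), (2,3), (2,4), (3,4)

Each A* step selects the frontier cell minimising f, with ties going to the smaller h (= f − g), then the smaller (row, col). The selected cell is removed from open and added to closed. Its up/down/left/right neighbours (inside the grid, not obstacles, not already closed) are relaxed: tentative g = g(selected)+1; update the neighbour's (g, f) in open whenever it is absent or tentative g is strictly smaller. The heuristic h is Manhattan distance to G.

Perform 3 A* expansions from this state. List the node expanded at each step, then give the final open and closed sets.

step 1: expand (3,2) (f=8, h=5) → closed; open now [(0,3) g=3 f=10, (1,2) g=3 f=10, (1,4) g=1 f=8, (2,1) g=3 f=10, (3,1) g=4 f=10, (4,2) g=4 f=8]
step 2: expand (4,2) (f=8, h=4) → closed; open now [(0,3) g=3 f=10, (1,2) g=3 f=10, (1,4) g=1 f=8, (2,1) g=3 f=10, (3,1) g=4 f=10, (4,1) g=5 f=10, (4,3) g=5 f=8, (5,2) g=5 f=8]
step 3: expand (4,3) (f=8, h=3) → closed; open now [(0,3) g=3 f=10, (1,2) g=3 f=10, (1,4) g=1 f=8, (2,1) g=3 f=10, (3,1) g=4 f=10, (4,1) g=5 f=10, (5,2) g=5 f=8, (5,3) g=6 f=8]

order=[(3,2) → (4,2) → (4,3)]; open=[(0,3) g=3 f=10, (1,2) g=3 f=10, (1,4) g=1 f=8, (2,1) g=3 f=10, (3,1) g=4 f=10, (4,1) g=5 f=10, (5,2) g=5 f=8, (5,3) g=6 f=8]; closed=[(1,3), (2,2), (2,3), (2,4), (3,2), (3,4), (4,2), (4,3)]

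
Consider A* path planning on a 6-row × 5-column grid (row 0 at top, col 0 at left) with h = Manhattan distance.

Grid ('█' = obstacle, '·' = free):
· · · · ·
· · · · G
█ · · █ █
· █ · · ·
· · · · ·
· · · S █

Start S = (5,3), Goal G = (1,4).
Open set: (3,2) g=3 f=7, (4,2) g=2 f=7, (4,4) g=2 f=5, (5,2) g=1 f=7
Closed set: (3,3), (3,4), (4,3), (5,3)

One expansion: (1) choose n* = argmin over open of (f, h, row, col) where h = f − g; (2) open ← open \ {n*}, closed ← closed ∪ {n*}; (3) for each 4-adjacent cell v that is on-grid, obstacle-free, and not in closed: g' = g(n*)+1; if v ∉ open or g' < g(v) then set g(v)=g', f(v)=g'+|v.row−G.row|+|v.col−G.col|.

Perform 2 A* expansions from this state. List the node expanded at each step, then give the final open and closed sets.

order=[(4,4) → (3,2)]; open=[(2,2) g=4 f=7, (4,2) g=2 f=7, (5,2) g=1 f=7]; closed=[(3,2), (3,3), (3,4), (4,3), (4,4), (5,3)]

step 1: expand (4,4) (f=5, h=3) → closed; open now [(3,2) g=3 f=7, (4,2) g=2 f=7, (5,2) g=1 f=7]
step 2: expand (3,2) (f=7, h=4) → closed; open now [(2,2) g=4 f=7, (4,2) g=2 f=7, (5,2) g=1 f=7]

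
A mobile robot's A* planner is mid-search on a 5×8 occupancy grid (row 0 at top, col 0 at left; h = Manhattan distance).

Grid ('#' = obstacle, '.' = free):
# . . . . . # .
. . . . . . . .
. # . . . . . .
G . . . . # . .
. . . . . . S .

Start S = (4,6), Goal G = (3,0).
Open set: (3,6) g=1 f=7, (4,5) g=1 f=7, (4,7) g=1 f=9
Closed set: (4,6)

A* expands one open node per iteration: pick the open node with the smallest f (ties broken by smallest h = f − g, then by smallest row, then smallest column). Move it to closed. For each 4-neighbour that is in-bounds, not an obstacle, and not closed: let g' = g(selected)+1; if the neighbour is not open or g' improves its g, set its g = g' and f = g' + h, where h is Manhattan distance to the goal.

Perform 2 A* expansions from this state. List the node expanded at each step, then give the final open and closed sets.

step 1: expand (3,6) (f=7, h=6) → closed; open now [(2,6) g=2 f=9, (3,7) g=2 f=9, (4,5) g=1 f=7, (4,7) g=1 f=9]
step 2: expand (4,5) (f=7, h=6) → closed; open now [(2,6) g=2 f=9, (3,7) g=2 f=9, (4,4) g=2 f=7, (4,7) g=1 f=9]

order=[(3,6) → (4,5)]; open=[(2,6) g=2 f=9, (3,7) g=2 f=9, (4,4) g=2 f=7, (4,7) g=1 f=9]; closed=[(3,6), (4,5), (4,6)]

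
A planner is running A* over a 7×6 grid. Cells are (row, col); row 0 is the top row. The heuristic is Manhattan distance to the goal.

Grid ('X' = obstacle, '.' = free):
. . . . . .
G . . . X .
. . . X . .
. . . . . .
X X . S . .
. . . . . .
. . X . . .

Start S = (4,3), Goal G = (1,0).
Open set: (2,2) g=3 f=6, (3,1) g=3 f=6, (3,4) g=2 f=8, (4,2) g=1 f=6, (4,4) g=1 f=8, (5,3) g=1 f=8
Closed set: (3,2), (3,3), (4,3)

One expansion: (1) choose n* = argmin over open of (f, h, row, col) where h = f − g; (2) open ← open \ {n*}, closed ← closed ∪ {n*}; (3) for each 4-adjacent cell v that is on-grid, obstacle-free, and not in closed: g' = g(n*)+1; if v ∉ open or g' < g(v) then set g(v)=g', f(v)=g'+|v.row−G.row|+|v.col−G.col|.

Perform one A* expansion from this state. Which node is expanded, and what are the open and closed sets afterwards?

step 1: expand (2,2) (f=6, h=3) → closed; open now [(1,2) g=4 f=6, (2,1) g=4 f=6, (3,1) g=3 f=6, (3,4) g=2 f=8, (4,2) g=1 f=6, (4,4) g=1 f=8, (5,3) g=1 f=8]

expanded=(2,2); open=[(1,2) g=4 f=6, (2,1) g=4 f=6, (3,1) g=3 f=6, (3,4) g=2 f=8, (4,2) g=1 f=6, (4,4) g=1 f=8, (5,3) g=1 f=8]; closed=[(2,2), (3,2), (3,3), (4,3)]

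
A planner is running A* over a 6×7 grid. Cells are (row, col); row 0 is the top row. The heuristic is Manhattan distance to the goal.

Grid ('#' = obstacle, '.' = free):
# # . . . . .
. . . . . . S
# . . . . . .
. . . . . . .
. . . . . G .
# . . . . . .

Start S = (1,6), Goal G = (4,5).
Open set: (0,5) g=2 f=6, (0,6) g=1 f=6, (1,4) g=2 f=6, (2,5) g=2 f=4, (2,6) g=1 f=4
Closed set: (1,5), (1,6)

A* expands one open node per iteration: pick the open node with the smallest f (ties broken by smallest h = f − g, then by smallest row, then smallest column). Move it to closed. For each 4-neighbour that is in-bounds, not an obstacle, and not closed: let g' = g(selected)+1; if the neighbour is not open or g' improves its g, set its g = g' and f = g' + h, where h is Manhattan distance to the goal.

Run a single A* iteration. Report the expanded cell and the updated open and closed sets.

step 1: expand (2,5) (f=4, h=2) → closed; open now [(0,5) g=2 f=6, (0,6) g=1 f=6, (1,4) g=2 f=6, (2,4) g=3 f=6, (2,6) g=1 f=4, (3,5) g=3 f=4]

expanded=(2,5); open=[(0,5) g=2 f=6, (0,6) g=1 f=6, (1,4) g=2 f=6, (2,4) g=3 f=6, (2,6) g=1 f=4, (3,5) g=3 f=4]; closed=[(1,5), (1,6), (2,5)]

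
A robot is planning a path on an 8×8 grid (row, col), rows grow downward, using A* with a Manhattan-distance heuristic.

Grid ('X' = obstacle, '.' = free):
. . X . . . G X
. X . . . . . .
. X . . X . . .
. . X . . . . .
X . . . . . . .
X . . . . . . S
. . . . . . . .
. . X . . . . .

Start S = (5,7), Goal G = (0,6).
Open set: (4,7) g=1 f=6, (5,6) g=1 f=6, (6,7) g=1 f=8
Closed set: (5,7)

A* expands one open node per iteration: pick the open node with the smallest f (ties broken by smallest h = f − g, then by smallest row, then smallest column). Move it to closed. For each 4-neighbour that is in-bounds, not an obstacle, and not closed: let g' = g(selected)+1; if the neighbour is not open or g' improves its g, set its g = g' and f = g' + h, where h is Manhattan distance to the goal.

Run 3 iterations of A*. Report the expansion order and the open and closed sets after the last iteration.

order=[(4,7) → (3,7) → (2,7)]; open=[(1,7) g=4 f=6, (2,6) g=4 f=6, (3,6) g=3 f=6, (4,6) g=2 f=6, (5,6) g=1 f=6, (6,7) g=1 f=8]; closed=[(2,7), (3,7), (4,7), (5,7)]

step 1: expand (4,7) (f=6, h=5) → closed; open now [(3,7) g=2 f=6, (4,6) g=2 f=6, (5,6) g=1 f=6, (6,7) g=1 f=8]
step 2: expand (3,7) (f=6, h=4) → closed; open now [(2,7) g=3 f=6, (3,6) g=3 f=6, (4,6) g=2 f=6, (5,6) g=1 f=6, (6,7) g=1 f=8]
step 3: expand (2,7) (f=6, h=3) → closed; open now [(1,7) g=4 f=6, (2,6) g=4 f=6, (3,6) g=3 f=6, (4,6) g=2 f=6, (5,6) g=1 f=6, (6,7) g=1 f=8]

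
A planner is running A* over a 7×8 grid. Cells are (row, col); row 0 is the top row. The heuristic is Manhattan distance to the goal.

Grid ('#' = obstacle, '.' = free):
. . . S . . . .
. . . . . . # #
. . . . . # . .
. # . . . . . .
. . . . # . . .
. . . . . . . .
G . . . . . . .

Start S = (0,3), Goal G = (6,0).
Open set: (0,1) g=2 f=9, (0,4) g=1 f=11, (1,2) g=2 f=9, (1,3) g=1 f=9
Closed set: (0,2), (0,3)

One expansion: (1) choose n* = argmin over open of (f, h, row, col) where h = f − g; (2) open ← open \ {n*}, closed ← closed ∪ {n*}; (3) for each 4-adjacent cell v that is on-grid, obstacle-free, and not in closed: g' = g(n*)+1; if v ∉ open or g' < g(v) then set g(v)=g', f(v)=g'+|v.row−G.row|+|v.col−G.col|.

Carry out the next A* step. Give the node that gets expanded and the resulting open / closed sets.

expanded=(0,1); open=[(0,0) g=3 f=9, (0,4) g=1 f=11, (1,1) g=3 f=9, (1,2) g=2 f=9, (1,3) g=1 f=9]; closed=[(0,1), (0,2), (0,3)]

step 1: expand (0,1) (f=9, h=7) → closed; open now [(0,0) g=3 f=9, (0,4) g=1 f=11, (1,1) g=3 f=9, (1,2) g=2 f=9, (1,3) g=1 f=9]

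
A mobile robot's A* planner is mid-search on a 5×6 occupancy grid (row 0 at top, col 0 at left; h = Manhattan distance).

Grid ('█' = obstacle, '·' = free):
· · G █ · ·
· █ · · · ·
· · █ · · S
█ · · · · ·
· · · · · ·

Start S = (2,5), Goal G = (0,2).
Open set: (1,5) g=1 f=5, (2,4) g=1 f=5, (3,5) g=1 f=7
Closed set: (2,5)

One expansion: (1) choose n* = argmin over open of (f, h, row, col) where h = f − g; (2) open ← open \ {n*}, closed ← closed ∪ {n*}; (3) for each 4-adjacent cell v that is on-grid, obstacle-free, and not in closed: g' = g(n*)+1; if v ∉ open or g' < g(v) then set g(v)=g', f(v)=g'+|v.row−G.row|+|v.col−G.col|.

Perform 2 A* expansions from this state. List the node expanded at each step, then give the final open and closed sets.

order=[(1,5) → (0,5)]; open=[(0,4) g=3 f=5, (1,4) g=2 f=5, (2,4) g=1 f=5, (3,5) g=1 f=7]; closed=[(0,5), (1,5), (2,5)]

step 1: expand (1,5) (f=5, h=4) → closed; open now [(0,5) g=2 f=5, (1,4) g=2 f=5, (2,4) g=1 f=5, (3,5) g=1 f=7]
step 2: expand (0,5) (f=5, h=3) → closed; open now [(0,4) g=3 f=5, (1,4) g=2 f=5, (2,4) g=1 f=5, (3,5) g=1 f=7]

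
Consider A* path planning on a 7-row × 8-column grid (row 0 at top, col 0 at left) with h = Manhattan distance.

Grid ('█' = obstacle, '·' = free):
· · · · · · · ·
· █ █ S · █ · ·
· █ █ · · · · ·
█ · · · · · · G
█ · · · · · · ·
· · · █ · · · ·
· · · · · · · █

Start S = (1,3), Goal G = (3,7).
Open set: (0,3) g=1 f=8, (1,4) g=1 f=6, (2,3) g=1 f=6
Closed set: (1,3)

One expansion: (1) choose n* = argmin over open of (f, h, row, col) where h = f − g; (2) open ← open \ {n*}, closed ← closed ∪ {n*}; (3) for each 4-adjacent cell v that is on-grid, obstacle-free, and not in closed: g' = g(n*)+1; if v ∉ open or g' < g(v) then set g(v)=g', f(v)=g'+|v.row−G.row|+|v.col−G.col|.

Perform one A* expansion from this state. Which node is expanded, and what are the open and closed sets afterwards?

step 1: expand (1,4) (f=6, h=5) → closed; open now [(0,3) g=1 f=8, (0,4) g=2 f=8, (2,3) g=1 f=6, (2,4) g=2 f=6]

expanded=(1,4); open=[(0,3) g=1 f=8, (0,4) g=2 f=8, (2,3) g=1 f=6, (2,4) g=2 f=6]; closed=[(1,3), (1,4)]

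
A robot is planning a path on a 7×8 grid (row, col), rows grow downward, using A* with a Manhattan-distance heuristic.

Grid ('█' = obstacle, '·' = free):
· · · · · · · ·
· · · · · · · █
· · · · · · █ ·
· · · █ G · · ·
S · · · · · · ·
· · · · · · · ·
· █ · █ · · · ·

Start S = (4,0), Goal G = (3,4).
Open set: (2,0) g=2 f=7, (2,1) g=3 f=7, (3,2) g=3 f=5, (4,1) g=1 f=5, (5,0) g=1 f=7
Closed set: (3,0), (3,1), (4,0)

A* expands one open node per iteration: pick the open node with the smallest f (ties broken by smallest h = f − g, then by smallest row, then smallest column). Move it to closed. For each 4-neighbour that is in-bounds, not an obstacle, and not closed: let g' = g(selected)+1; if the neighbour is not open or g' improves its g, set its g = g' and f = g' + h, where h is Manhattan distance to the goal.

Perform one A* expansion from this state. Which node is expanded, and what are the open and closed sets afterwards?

expanded=(3,2); open=[(2,0) g=2 f=7, (2,1) g=3 f=7, (2,2) g=4 f=7, (4,1) g=1 f=5, (4,2) g=4 f=7, (5,0) g=1 f=7]; closed=[(3,0), (3,1), (3,2), (4,0)]

step 1: expand (3,2) (f=5, h=2) → closed; open now [(2,0) g=2 f=7, (2,1) g=3 f=7, (2,2) g=4 f=7, (4,1) g=1 f=5, (4,2) g=4 f=7, (5,0) g=1 f=7]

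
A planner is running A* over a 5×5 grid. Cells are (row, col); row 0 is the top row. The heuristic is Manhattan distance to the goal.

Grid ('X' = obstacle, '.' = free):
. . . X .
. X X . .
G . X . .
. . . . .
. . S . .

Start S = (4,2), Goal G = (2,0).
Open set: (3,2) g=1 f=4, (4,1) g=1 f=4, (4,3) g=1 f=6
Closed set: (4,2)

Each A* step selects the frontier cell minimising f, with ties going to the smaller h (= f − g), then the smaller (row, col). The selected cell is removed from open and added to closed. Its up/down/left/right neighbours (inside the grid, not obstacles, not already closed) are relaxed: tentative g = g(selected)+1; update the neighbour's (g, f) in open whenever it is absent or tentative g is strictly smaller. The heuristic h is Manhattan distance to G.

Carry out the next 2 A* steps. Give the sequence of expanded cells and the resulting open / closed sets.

step 1: expand (3,2) (f=4, h=3) → closed; open now [(3,1) g=2 f=4, (3,3) g=2 f=6, (4,1) g=1 f=4, (4,3) g=1 f=6]
step 2: expand (3,1) (f=4, h=2) → closed; open now [(2,1) g=3 f=4, (3,0) g=3 f=4, (3,3) g=2 f=6, (4,1) g=1 f=4, (4,3) g=1 f=6]

order=[(3,2) → (3,1)]; open=[(2,1) g=3 f=4, (3,0) g=3 f=4, (3,3) g=2 f=6, (4,1) g=1 f=4, (4,3) g=1 f=6]; closed=[(3,1), (3,2), (4,2)]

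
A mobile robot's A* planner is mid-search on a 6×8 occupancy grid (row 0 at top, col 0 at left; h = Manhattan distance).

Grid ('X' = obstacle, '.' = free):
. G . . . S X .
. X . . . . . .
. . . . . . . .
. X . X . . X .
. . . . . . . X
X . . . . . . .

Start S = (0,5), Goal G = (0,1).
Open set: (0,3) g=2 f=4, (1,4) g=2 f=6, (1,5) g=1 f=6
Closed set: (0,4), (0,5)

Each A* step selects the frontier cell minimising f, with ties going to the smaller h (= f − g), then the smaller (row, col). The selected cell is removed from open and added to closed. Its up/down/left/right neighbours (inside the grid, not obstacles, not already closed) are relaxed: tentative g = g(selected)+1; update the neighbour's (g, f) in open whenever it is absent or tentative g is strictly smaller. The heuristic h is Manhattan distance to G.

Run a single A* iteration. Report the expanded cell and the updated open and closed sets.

expanded=(0,3); open=[(0,2) g=3 f=4, (1,3) g=3 f=6, (1,4) g=2 f=6, (1,5) g=1 f=6]; closed=[(0,3), (0,4), (0,5)]

step 1: expand (0,3) (f=4, h=2) → closed; open now [(0,2) g=3 f=4, (1,3) g=3 f=6, (1,4) g=2 f=6, (1,5) g=1 f=6]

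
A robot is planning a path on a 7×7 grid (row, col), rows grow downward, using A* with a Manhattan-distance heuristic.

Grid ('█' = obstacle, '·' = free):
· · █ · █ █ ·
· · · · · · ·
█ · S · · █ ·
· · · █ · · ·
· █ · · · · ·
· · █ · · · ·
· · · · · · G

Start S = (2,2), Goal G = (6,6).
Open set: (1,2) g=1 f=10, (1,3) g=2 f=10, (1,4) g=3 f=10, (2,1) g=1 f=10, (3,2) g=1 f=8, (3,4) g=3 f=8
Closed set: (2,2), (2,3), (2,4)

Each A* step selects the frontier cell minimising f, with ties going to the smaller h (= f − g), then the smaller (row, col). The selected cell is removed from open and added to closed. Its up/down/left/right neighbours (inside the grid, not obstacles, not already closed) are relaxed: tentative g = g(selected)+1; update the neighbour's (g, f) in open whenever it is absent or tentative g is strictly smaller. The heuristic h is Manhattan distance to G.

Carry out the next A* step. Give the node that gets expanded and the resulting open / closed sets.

expanded=(3,4); open=[(1,2) g=1 f=10, (1,3) g=2 f=10, (1,4) g=3 f=10, (2,1) g=1 f=10, (3,2) g=1 f=8, (3,5) g=4 f=8, (4,4) g=4 f=8]; closed=[(2,2), (2,3), (2,4), (3,4)]

step 1: expand (3,4) (f=8, h=5) → closed; open now [(1,2) g=1 f=10, (1,3) g=2 f=10, (1,4) g=3 f=10, (2,1) g=1 f=10, (3,2) g=1 f=8, (3,5) g=4 f=8, (4,4) g=4 f=8]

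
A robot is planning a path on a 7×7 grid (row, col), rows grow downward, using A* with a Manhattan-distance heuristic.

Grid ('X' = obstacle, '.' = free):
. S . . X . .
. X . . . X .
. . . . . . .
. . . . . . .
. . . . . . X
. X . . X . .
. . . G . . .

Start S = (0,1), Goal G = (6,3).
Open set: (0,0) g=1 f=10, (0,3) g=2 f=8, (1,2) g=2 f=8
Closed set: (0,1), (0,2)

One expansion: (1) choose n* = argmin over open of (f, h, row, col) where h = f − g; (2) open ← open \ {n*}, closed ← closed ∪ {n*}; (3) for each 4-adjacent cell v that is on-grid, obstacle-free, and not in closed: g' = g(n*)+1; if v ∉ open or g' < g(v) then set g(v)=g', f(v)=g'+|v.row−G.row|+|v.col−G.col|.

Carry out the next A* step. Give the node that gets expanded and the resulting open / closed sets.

expanded=(0,3); open=[(0,0) g=1 f=10, (1,2) g=2 f=8, (1,3) g=3 f=8]; closed=[(0,1), (0,2), (0,3)]

step 1: expand (0,3) (f=8, h=6) → closed; open now [(0,0) g=1 f=10, (1,2) g=2 f=8, (1,3) g=3 f=8]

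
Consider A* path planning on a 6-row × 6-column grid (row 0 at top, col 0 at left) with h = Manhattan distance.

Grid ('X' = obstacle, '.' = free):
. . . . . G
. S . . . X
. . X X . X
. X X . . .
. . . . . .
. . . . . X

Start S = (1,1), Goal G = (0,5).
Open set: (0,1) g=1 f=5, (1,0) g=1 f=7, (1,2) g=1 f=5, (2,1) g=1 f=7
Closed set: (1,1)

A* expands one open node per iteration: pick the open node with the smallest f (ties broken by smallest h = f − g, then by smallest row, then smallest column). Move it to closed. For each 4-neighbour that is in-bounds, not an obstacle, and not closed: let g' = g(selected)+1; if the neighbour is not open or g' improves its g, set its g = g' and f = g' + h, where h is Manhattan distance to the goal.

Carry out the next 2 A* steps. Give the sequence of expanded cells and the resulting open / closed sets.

step 1: expand (0,1) (f=5, h=4) → closed; open now [(0,0) g=2 f=7, (0,2) g=2 f=5, (1,0) g=1 f=7, (1,2) g=1 f=5, (2,1) g=1 f=7]
step 2: expand (0,2) (f=5, h=3) → closed; open now [(0,0) g=2 f=7, (0,3) g=3 f=5, (1,0) g=1 f=7, (1,2) g=1 f=5, (2,1) g=1 f=7]

order=[(0,1) → (0,2)]; open=[(0,0) g=2 f=7, (0,3) g=3 f=5, (1,0) g=1 f=7, (1,2) g=1 f=5, (2,1) g=1 f=7]; closed=[(0,1), (0,2), (1,1)]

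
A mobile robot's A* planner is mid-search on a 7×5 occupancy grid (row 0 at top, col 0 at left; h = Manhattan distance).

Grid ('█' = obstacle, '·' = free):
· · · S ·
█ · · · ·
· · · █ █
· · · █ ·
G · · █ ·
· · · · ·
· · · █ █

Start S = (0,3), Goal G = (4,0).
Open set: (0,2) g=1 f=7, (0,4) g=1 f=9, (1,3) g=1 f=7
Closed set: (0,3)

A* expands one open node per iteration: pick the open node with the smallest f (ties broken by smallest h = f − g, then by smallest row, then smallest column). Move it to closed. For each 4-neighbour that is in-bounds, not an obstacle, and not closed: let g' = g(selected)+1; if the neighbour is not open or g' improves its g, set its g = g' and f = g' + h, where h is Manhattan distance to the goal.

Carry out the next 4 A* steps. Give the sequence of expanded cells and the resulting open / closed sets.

step 1: expand (0,2) (f=7, h=6) → closed; open now [(0,1) g=2 f=7, (0,4) g=1 f=9, (1,2) g=2 f=7, (1,3) g=1 f=7]
step 2: expand (0,1) (f=7, h=5) → closed; open now [(0,0) g=3 f=7, (0,4) g=1 f=9, (1,1) g=3 f=7, (1,2) g=2 f=7, (1,3) g=1 f=7]
step 3: expand (0,0) (f=7, h=4) → closed; open now [(0,4) g=1 f=9, (1,1) g=3 f=7, (1,2) g=2 f=7, (1,3) g=1 f=7]
step 4: expand (1,1) (f=7, h=4) → closed; open now [(0,4) g=1 f=9, (1,2) g=2 f=7, (1,3) g=1 f=7, (2,1) g=4 f=7]

order=[(0,2) → (0,1) → (0,0) → (1,1)]; open=[(0,4) g=1 f=9, (1,2) g=2 f=7, (1,3) g=1 f=7, (2,1) g=4 f=7]; closed=[(0,0), (0,1), (0,2), (0,3), (1,1)]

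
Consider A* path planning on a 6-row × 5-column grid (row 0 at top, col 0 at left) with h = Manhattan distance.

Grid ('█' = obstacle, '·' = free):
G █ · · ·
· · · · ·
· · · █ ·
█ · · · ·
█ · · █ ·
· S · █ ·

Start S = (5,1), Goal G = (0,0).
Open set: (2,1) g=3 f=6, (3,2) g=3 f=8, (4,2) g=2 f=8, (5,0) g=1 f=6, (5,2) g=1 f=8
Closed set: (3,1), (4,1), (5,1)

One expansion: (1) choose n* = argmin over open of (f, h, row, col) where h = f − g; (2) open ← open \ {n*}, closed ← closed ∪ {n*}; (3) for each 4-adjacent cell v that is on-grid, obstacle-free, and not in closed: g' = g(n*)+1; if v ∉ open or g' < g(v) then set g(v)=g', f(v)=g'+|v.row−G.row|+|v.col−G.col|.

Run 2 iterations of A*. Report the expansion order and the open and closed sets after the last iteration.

step 1: expand (2,1) (f=6, h=3) → closed; open now [(1,1) g=4 f=6, (2,0) g=4 f=6, (2,2) g=4 f=8, (3,2) g=3 f=8, (4,2) g=2 f=8, (5,0) g=1 f=6, (5,2) g=1 f=8]
step 2: expand (1,1) (f=6, h=2) → closed; open now [(1,0) g=5 f=6, (1,2) g=5 f=8, (2,0) g=4 f=6, (2,2) g=4 f=8, (3,2) g=3 f=8, (4,2) g=2 f=8, (5,0) g=1 f=6, (5,2) g=1 f=8]

order=[(2,1) → (1,1)]; open=[(1,0) g=5 f=6, (1,2) g=5 f=8, (2,0) g=4 f=6, (2,2) g=4 f=8, (3,2) g=3 f=8, (4,2) g=2 f=8, (5,0) g=1 f=6, (5,2) g=1 f=8]; closed=[(1,1), (2,1), (3,1), (4,1), (5,1)]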